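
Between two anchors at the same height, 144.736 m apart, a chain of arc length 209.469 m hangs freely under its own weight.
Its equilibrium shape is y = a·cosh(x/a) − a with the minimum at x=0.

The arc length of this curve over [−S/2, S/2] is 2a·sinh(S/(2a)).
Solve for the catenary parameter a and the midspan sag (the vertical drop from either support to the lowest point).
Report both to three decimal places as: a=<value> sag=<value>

seed: a₀ = √(S³/(24(L−S))) = √(144.736³/(24·64.733)) = 44.177014
iter 1: u=1.638137  f(a)=+9.262e+00  f'(a)=-3.796e+00  a ← 44.177014 − (+9.262e+00/-3.796e+00) = 46.616682
iter 2: u=1.552406  f(a)=+8.226e-01  f'(a)=-3.149e+00  a ← 46.616682 − (+8.226e-01/-3.149e+00) = 46.877872
iter 3: u=1.543756  f(a)=+7.886e-03  f'(a)=-3.089e+00  a ← 46.877872 − (+7.886e-03/-3.089e+00) = 46.880424
iter 4: u=1.543672  f(a)=+7.401e-07  f'(a)=-3.089e+00  a ← 46.880424 − (+7.401e-07/-3.089e+00) = 46.880425
iter 5: u=1.543672  f(a)=-2.842e-14  f'(a)=-3.089e+00  a ← 46.880425 − (-2.842e-14/-3.089e+00) = 46.880425
converged: |Δa| < 1e-12 after 5 iterations
sag = a·(cosh(S/(2a)) − 1) = 46.880425·(cosh(1.543672) − 1) = 67.867515
T_max/T_min = cosh(S/(2a)) = 2.447673

a=46.880 sag=67.868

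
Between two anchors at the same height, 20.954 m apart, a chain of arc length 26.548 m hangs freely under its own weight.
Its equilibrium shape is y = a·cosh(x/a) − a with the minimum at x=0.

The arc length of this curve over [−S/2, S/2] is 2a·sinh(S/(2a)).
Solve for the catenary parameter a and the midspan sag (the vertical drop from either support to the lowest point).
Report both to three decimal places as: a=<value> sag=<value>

seed: a₀ = √(S³/(24(L−S))) = √(20.954³/(24·5.594)) = 8.278155
iter 1: u=1.265620  f(a)=+4.655e-01  f'(a)=-1.581e+00  a ← 8.278155 − (+4.655e-01/-1.581e+00) = 8.572632
iter 2: u=1.222145  f(a)=+2.599e-02  f'(a)=-1.409e+00  a ← 8.572632 − (+2.599e-02/-1.409e+00) = 8.591083
iter 3: u=1.219520  f(a)=+9.164e-05  f'(a)=-1.399e+00  a ← 8.591083 − (+9.164e-05/-1.399e+00) = 8.591148
iter 4: u=1.219511  f(a)=+1.148e-09  f'(a)=-1.399e+00  a ← 8.591148 − (+1.148e-09/-1.399e+00) = 8.591148
iter 5: u=1.219511  f(a)=+3.553e-15  f'(a)=-1.399e+00  a ← 8.591148 − (+3.553e-15/-1.399e+00) = 8.591148
converged: |Δa| < 1e-12 after 5 iterations
sag = a·(cosh(S/(2a)) − 1) = 8.591148·(cosh(1.219511) − 1) = 7.220458
T_max/T_min = cosh(S/(2a)) = 1.840453

a=8.591 sag=7.220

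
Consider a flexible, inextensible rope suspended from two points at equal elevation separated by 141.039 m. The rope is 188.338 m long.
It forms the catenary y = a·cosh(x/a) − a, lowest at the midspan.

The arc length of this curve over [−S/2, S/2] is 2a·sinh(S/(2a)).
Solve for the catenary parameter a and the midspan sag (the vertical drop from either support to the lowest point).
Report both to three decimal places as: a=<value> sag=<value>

seed: a₀ = √(S³/(24(L−S))) = √(141.039³/(24·47.299)) = 49.713831
iter 1: u=1.418509  f(a)=+4.993e+00  f'(a)=-2.314e+00  a ← 49.713831 − (+4.993e+00/-2.314e+00) = 51.871349
iter 2: u=1.359508  f(a)=+3.434e-01  f'(a)=-2.006e+00  a ← 51.871349 − (+3.434e-01/-2.006e+00) = 52.042564
iter 3: u=1.355035  f(a)=+1.890e-03  f'(a)=-1.984e+00  a ← 52.042564 − (+1.890e-03/-1.984e+00) = 52.043517
iter 4: u=1.355010  f(a)=+5.796e-08  f'(a)=-1.984e+00  a ← 52.043517 − (+5.796e-08/-1.984e+00) = 52.043517
iter 5: u=1.355010  f(a)=+0.000e+00  f'(a)=-1.984e+00  a ← 52.043517 − (+0.000e+00/-1.984e+00) = 52.043517
converged: |Δa| < 1e-12 after 5 iterations
sag = a·(cosh(S/(2a)) − 1) = 52.043517·(cosh(1.355010) − 1) = 55.549829
T_max/T_min = cosh(S/(2a)) = 2.067373

a=52.044 sag=55.550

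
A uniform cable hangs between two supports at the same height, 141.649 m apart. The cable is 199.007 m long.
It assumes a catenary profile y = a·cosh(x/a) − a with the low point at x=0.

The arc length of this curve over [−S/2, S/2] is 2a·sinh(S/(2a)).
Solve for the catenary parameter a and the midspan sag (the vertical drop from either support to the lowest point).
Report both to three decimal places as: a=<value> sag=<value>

a=47.975 sag=62.490

seed: a₀ = √(S³/(24(L−S))) = √(141.649³/(24·57.358)) = 45.437837
iter 1: u=1.558712  f(a)=+7.385e+00  f'(a)=-3.194e+00  a ← 45.437837 − (+7.385e+00/-3.194e+00) = 47.750089
iter 2: u=1.483233  f(a)=+6.011e-01  f'(a)=-2.693e+00  a ← 47.750089 − (+6.011e-01/-2.693e+00) = 47.973300
iter 3: u=1.476332  f(a)=+4.763e-03  f'(a)=-2.651e+00  a ← 47.973300 − (+4.763e-03/-2.651e+00) = 47.975097
iter 4: u=1.476276  f(a)=+3.043e-07  f'(a)=-2.650e+00  a ← 47.975097 − (+3.043e-07/-2.650e+00) = 47.975097
iter 5: u=1.476276  f(a)=+5.684e-14  f'(a)=-2.650e+00  a ← 47.975097 − (+5.684e-14/-2.650e+00) = 47.975097
converged: |Δa| < 1e-12 after 5 iterations
sag = a·(cosh(S/(2a)) − 1) = 47.975097·(cosh(1.476276) − 1) = 62.490085
T_max/T_min = cosh(S/(2a)) = 2.302553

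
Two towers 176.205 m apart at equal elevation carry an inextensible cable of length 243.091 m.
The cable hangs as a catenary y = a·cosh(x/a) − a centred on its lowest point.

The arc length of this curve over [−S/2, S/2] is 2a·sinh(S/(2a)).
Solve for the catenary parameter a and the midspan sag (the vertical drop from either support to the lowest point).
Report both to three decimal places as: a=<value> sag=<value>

a=61.449 sag=74.747

seed: a₀ = √(S³/(24(L−S))) = √(176.205³/(24·66.886)) = 58.378658
iter 1: u=1.509156  f(a)=+8.043e+00  f'(a)=-2.858e+00  a ← 58.378658 − (+8.043e+00/-2.858e+00) = 61.193294
iter 2: u=1.439741  f(a)=+6.183e-01  f'(a)=-2.434e+00  a ← 61.193294 − (+6.183e-01/-2.434e+00) = 61.447339
iter 3: u=1.433789  f(a)=+4.326e-03  f'(a)=-2.400e+00  a ← 61.447339 − (+4.326e-03/-2.400e+00) = 61.449141
iter 4: u=1.433747  f(a)=+2.150e-07  f'(a)=-2.400e+00  a ← 61.449141 − (+2.150e-07/-2.400e+00) = 61.449141
iter 5: u=1.433747  f(a)=+0.000e+00  f'(a)=-2.400e+00  a ← 61.449141 − (+0.000e+00/-2.400e+00) = 61.449141
converged: |Δa| < 1e-12 after 5 iterations
sag = a·(cosh(S/(2a)) − 1) = 61.449141·(cosh(1.433747) − 1) = 74.746694
T_max/T_min = cosh(S/(2a)) = 2.216399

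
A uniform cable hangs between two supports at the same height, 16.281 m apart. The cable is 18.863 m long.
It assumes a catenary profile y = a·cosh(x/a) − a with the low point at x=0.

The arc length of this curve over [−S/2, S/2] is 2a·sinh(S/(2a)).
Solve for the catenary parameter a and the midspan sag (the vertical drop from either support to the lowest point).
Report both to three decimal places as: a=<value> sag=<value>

seed: a₀ = √(S³/(24(L−S))) = √(16.281³/(24·2.582)) = 8.345222
iter 1: u=0.975468  f(a)=+1.257e-01  f'(a)=-6.797e-01  a ← 8.345222 − (+1.257e-01/-6.797e-01) = 8.530099
iter 2: u=0.954327  f(a)=+4.297e-03  f'(a)=-6.339e-01  a ← 8.530099 − (+4.297e-03/-6.339e-01) = 8.536877
iter 3: u=0.953569  f(a)=+5.419e-06  f'(a)=-6.323e-01  a ← 8.536877 − (+5.419e-06/-6.323e-01) = 8.536886
iter 4: u=0.953568  f(a)=+8.647e-12  f'(a)=-6.323e-01  a ← 8.536886 − (+8.647e-12/-6.323e-01) = 8.536886
iter 5: u=0.953568  f(a)=-7.105e-15  f'(a)=-6.323e-01  a ← 8.536886 − (-7.105e-15/-6.323e-01) = 8.536886
converged: |Δa| < 1e-12 after 5 iterations
sag = a·(cosh(S/(2a)) − 1) = 8.536886·(cosh(0.953568) − 1) = 4.184420
T_max/T_min = cosh(S/(2a)) = 1.490158

a=8.537 sag=4.184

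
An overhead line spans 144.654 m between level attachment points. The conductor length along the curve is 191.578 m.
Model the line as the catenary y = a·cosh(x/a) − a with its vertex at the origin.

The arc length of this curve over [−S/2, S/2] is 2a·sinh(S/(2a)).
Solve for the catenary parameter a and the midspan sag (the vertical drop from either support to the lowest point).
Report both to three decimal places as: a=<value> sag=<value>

seed: a₀ = √(S³/(24(L−S))) = √(144.654³/(24·46.924)) = 51.843288
iter 1: u=1.395108  f(a)=+4.784e+00  f'(a)=-2.188e+00  a ← 51.843288 − (+4.784e+00/-2.188e+00) = 54.029772
iter 2: u=1.338651  f(a)=+3.193e-01  f'(a)=-1.905e+00  a ← 54.029772 − (+3.193e-01/-1.905e+00) = 54.197398
iter 3: u=1.334511  f(a)=+1.647e-03  f'(a)=-1.885e+00  a ← 54.197398 − (+1.647e-03/-1.885e+00) = 54.198272
iter 4: u=1.334489  f(a)=+4.434e-08  f'(a)=-1.885e+00  a ← 54.198272 − (+4.434e-08/-1.885e+00) = 54.198272
iter 5: u=1.334489  f(a)=+0.000e+00  f'(a)=-1.885e+00  a ← 54.198272 − (+0.000e+00/-1.885e+00) = 54.198272
converged: |Δa| < 1e-12 after 5 iterations
sag = a·(cosh(S/(2a)) − 1) = 54.198272·(cosh(1.334489) − 1) = 55.860736
T_max/T_min = cosh(S/(2a)) = 2.030674

a=54.198 sag=55.861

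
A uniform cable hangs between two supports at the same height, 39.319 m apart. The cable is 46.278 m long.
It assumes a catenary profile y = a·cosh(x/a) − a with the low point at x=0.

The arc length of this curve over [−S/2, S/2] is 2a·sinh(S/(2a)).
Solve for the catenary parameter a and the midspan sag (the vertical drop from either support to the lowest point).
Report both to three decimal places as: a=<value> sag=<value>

a=19.565 sag=10.737

seed: a₀ = √(S³/(24(L−S))) = √(39.319³/(24·6.959)) = 19.077640
iter 1: u=1.030500  f(a)=+3.790e-01  f'(a)=-8.100e-01  a ← 19.077640 − (+3.790e-01/-8.100e-01) = 19.545508
iter 2: u=1.005832  f(a)=+1.439e-02  f'(a)=-7.496e-01  a ← 19.545508 − (+1.439e-02/-7.496e-01) = 19.564705
iter 3: u=1.004845  f(a)=+2.256e-05  f'(a)=-7.472e-01  a ← 19.564705 − (+2.256e-05/-7.472e-01) = 19.564736
iter 4: u=1.004844  f(a)=+5.564e-11  f'(a)=-7.472e-01  a ← 19.564736 − (+5.564e-11/-7.472e-01) = 19.564736
iter 5: u=1.004844  f(a)=-7.105e-15  f'(a)=-7.472e-01  a ← 19.564736 − (-7.105e-15/-7.472e-01) = 19.564736
converged: |Δa| < 1e-12 after 5 iterations
sag = a·(cosh(S/(2a)) − 1) = 19.564736·(cosh(1.004844) − 1) = 10.736951
T_max/T_min = cosh(S/(2a)) = 1.548791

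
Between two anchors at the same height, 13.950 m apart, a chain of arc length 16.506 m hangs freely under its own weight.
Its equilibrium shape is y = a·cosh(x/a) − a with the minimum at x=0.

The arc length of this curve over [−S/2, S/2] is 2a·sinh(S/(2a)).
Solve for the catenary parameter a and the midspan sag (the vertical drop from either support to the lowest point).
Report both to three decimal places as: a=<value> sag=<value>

seed: a₀ = √(S³/(24(L−S))) = √(13.950³/(24·2.556)) = 6.652353
iter 1: u=1.048501  f(a)=+1.442e-01  f'(a)=-8.563e-01  a ← 6.652353 − (+1.442e-01/-8.563e-01) = 6.820786
iter 2: u=1.022609  f(a)=+5.659e-03  f'(a)=-7.903e-01  a ← 6.820786 − (+5.659e-03/-7.903e-01) = 6.827947
iter 3: u=1.021537  f(a)=+9.502e-06  f'(a)=-7.877e-01  a ← 6.827947 − (+9.502e-06/-7.877e-01) = 6.827959
iter 4: u=1.021535  f(a)=+2.688e-11  f'(a)=-7.877e-01  a ← 6.827959 − (+2.688e-11/-7.877e-01) = 6.827959
iter 5: u=1.021535  f(a)=+3.553e-15  f'(a)=-7.877e-01  a ← 6.827959 − (+3.553e-15/-7.877e-01) = 6.827959
converged: |Δa| < 1e-12 after 5 iterations
sag = a·(cosh(S/(2a)) − 1) = 6.827959·(cosh(1.021535) − 1) = 3.883392
T_max/T_min = cosh(S/(2a)) = 1.568749

a=6.828 sag=3.883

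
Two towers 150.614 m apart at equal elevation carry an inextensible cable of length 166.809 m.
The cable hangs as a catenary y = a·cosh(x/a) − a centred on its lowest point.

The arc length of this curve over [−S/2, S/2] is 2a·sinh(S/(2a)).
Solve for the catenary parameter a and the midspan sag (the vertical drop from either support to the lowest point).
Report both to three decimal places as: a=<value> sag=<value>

a=95.233 sag=31.359

seed: a₀ = √(S³/(24(L−S))) = √(150.614³/(24·16.195)) = 93.756615
iter 1: u=0.803218  f(a)=+5.305e-01  f'(a)=-3.683e-01  a ← 93.756615 − (+5.305e-01/-3.683e-01) = 95.197147
iter 2: u=0.791064  f(a)=+1.247e-02  f'(a)=-3.511e-01  a ← 95.197147 − (+1.247e-02/-3.511e-01) = 95.232671
iter 3: u=0.790769  f(a)=+7.265e-06  f'(a)=-3.507e-01  a ← 95.232671 − (+7.265e-06/-3.507e-01) = 95.232692
iter 4: u=0.790768  f(a)=+2.501e-12  f'(a)=-3.507e-01  a ← 95.232692 − (+2.501e-12/-3.507e-01) = 95.232692
converged: |Δa| < 1e-12 after 4 iterations
sag = a·(cosh(S/(2a)) − 1) = 95.232692·(cosh(0.790768) − 1) = 31.359473
T_max/T_min = cosh(S/(2a)) = 1.329293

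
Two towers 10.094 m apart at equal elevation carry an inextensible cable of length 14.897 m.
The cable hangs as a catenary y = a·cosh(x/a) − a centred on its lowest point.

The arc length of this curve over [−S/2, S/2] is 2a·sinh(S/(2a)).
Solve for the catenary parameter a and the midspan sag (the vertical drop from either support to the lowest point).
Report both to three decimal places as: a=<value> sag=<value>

seed: a₀ = √(S³/(24(L−S))) = √(10.094³/(24·4.803)) = 2.986985
iter 1: u=1.689664  f(a)=+7.341e-01  f'(a)=-4.233e+00  a ← 2.986985 − (+7.341e-01/-4.233e+00) = 3.160420
iter 2: u=1.596939  f(a)=+6.880e-02  f'(a)=-3.474e+00  a ← 3.160420 − (+6.880e-02/-3.474e+00) = 3.180226
iter 3: u=1.586994  f(a)=+7.421e-04  f'(a)=-3.399e+00  a ← 3.180226 − (+7.421e-04/-3.399e+00) = 3.180444
iter 4: u=1.586885  f(a)=+8.841e-08  f'(a)=-3.398e+00  a ← 3.180444 − (+8.841e-08/-3.398e+00) = 3.180444
iter 5: u=1.586885  f(a)=+5.329e-15  f'(a)=-3.398e+00  a ← 3.180444 − (+5.329e-15/-3.398e+00) = 3.180444
converged: |Δa| < 1e-12 after 5 iterations
sag = a·(cosh(S/(2a)) − 1) = 3.180444·(cosh(1.586885) − 1) = 4.918653
T_max/T_min = cosh(S/(2a)) = 2.546530

a=3.180 sag=4.919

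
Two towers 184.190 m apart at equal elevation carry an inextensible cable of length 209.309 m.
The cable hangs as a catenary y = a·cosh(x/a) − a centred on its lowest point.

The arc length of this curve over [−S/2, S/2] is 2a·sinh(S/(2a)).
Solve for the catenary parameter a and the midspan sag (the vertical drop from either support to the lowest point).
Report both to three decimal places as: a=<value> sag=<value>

a=103.831 sag=43.592

seed: a₀ = √(S³/(24(L−S))) = √(184.190³/(24·25.119)) = 101.810431
iter 1: u=0.904573  f(a)=+1.048e+00  f'(a)=-5.350e-01  a ← 101.810431 − (+1.048e+00/-5.350e-01) = 103.769113
iter 2: u=0.887499  f(a)=+3.101e-02  f'(a)=-5.038e-01  a ← 103.769113 − (+3.101e-02/-5.038e-01) = 103.830658
iter 3: u=0.886973  f(a)=+2.898e-05  f'(a)=-5.028e-01  a ← 103.830658 − (+2.898e-05/-5.028e-01) = 103.830716
iter 4: u=0.886973  f(a)=+2.535e-11  f'(a)=-5.028e-01  a ← 103.830716 − (+2.535e-11/-5.028e-01) = 103.830716
converged: |Δa| < 1e-12 after 4 iterations
sag = a·(cosh(S/(2a)) − 1) = 103.830716·(cosh(0.886973) − 1) = 43.591745
T_max/T_min = cosh(S/(2a)) = 1.419835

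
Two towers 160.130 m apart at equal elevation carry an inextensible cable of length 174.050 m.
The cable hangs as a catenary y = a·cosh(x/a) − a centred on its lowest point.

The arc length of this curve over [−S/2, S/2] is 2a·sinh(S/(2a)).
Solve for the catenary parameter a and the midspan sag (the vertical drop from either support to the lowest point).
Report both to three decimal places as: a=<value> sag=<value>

seed: a₀ = √(S³/(24(L−S))) = √(160.130³/(24·13.920)) = 110.862283
iter 1: u=0.722202  f(a)=+3.676e-01  f'(a)=-2.645e-01  a ← 110.862283 − (+3.676e-01/-2.645e-01) = 112.252091
iter 2: u=0.713261  f(a)=+7.026e-03  f'(a)=-2.544e-01  a ← 112.252091 − (+7.026e-03/-2.544e-01) = 112.279705
iter 3: u=0.713085  f(a)=+2.678e-06  f'(a)=-2.542e-01  a ← 112.279705 − (+2.678e-06/-2.542e-01) = 112.279715
iter 4: u=0.713085  f(a)=+3.979e-13  f'(a)=-2.542e-01  a ← 112.279715 − (+3.979e-13/-2.542e-01) = 112.279715
converged: |Δa| < 1e-12 after 4 iterations
sag = a·(cosh(S/(2a)) − 1) = 112.279715·(cosh(0.713085) − 1) = 29.776911
T_max/T_min = cosh(S/(2a)) = 1.265203

a=112.280 sag=29.777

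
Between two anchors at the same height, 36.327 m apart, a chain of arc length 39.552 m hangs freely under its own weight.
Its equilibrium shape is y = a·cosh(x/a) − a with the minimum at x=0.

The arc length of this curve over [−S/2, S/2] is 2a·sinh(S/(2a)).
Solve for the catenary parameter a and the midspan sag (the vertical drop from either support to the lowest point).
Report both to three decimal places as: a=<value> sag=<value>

seed: a₀ = √(S³/(24(L−S))) = √(36.327³/(24·3.225)) = 24.887073
iter 1: u=0.729837  f(a)=+8.699e-02  f'(a)=-2.732e-01  a ← 24.887073 − (+8.699e-02/-2.732e-01) = 25.205433
iter 2: u=0.720618  f(a)=+1.697e-03  f'(a)=-2.627e-01  a ← 25.205433 − (+1.697e-03/-2.627e-01) = 25.211895
iter 3: u=0.720434  f(a)=+6.747e-07  f'(a)=-2.625e-01  a ← 25.211895 − (+6.747e-07/-2.625e-01) = 25.211898
iter 4: u=0.720434  f(a)=+9.948e-14  f'(a)=-2.625e-01  a ← 25.211898 − (+9.948e-14/-2.625e-01) = 25.211898
converged: |Δa| < 1e-12 after 4 iterations
sag = a·(cosh(S/(2a)) − 1) = 25.211898·(cosh(0.720434) − 1) = 6.830730
T_max/T_min = cosh(S/(2a)) = 1.270933

a=25.212 sag=6.831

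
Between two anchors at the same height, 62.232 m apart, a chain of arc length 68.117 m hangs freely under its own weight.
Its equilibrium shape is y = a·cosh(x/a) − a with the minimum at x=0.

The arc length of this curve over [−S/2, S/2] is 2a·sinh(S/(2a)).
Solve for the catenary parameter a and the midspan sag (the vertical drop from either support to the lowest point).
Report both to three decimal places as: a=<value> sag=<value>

a=41.882 sag=12.100

seed: a₀ = √(S³/(24(L−S))) = √(62.232³/(24·5.885)) = 41.308724
iter 1: u=0.753255  f(a)=+1.692e-01  f'(a)=-3.014e-01  a ← 41.308724 − (+1.692e-01/-3.014e-01) = 41.870153
iter 2: u=0.743155  f(a)=+3.512e-03  f'(a)=-2.890e-01  a ← 41.870153 − (+3.512e-03/-2.890e-01) = 41.882303
iter 3: u=0.742939  f(a)=+1.583e-06  f'(a)=-2.888e-01  a ← 41.882303 − (+1.583e-06/-2.888e-01) = 41.882308
iter 4: u=0.742939  f(a)=+3.126e-13  f'(a)=-2.888e-01  a ← 41.882308 − (+3.126e-13/-2.888e-01) = 41.882308
converged: |Δa| < 1e-12 after 4 iterations
sag = a·(cosh(S/(2a)) − 1) = 41.882308·(cosh(0.742939) − 1) = 12.100181
T_max/T_min = cosh(S/(2a)) = 1.288909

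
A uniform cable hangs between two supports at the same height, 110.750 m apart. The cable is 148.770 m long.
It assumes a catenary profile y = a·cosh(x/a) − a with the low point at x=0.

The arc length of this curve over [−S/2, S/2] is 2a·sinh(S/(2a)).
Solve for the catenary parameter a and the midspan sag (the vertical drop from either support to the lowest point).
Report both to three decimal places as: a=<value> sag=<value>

seed: a₀ = √(S³/(24(L−S))) = √(110.750³/(24·38.020)) = 38.583705
iter 1: u=1.435191  f(a)=+4.113e+00  f'(a)=-2.408e+00  a ← 38.583705 − (+4.113e+00/-2.408e+00) = 40.292050
iter 2: u=1.374341  f(a)=+2.890e-01  f'(a)=-2.080e+00  a ← 40.292050 − (+2.890e-01/-2.080e+00) = 40.430952
iter 3: u=1.369619  f(a)=+1.664e-03  f'(a)=-2.056e+00  a ← 40.430952 − (+1.664e-03/-2.056e+00) = 40.431761
iter 4: u=1.369592  f(a)=+5.591e-08  f'(a)=-2.056e+00  a ← 40.431761 − (+5.591e-08/-2.056e+00) = 40.431761
iter 5: u=1.369592  f(a)=+2.842e-14  f'(a)=-2.056e+00  a ← 40.431761 − (+2.842e-14/-2.056e+00) = 40.431761
converged: |Δa| < 1e-12 after 5 iterations
sag = a·(cosh(S/(2a)) − 1) = 40.431761·(cosh(1.369592) − 1) = 44.231428
T_max/T_min = cosh(S/(2a)) = 2.093977

a=40.432 sag=44.231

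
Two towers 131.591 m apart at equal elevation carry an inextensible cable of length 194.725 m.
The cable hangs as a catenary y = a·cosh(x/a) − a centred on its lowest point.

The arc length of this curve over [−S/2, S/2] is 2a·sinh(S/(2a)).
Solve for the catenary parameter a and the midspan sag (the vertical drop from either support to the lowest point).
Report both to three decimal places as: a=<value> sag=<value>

a=41.310 sag=64.454

seed: a₀ = √(S³/(24(L−S))) = √(131.591³/(24·63.134)) = 38.779482
iter 1: u=1.696658  f(a)=+9.735e+00  f'(a)=-4.295e+00  a ← 38.779482 − (+9.735e+00/-4.295e+00) = 41.046152
iter 2: u=1.602964  f(a)=+9.188e-01  f'(a)=-3.519e+00  a ← 41.046152 − (+9.188e-01/-3.519e+00) = 41.307234
iter 3: u=1.592832  f(a)=+1.007e-02  f'(a)=-3.443e+00  a ← 41.307234 − (+1.007e-02/-3.443e+00) = 41.310159
iter 4: u=1.592720  f(a)=+1.238e-06  f'(a)=-3.442e+00  a ← 41.310159 − (+1.238e-06/-3.442e+00) = 41.310159
iter 5: u=1.592720  f(a)=+5.684e-14  f'(a)=-3.442e+00  a ← 41.310159 − (+5.684e-14/-3.442e+00) = 41.310159
converged: |Δa| < 1e-12 after 5 iterations
sag = a·(cosh(S/(2a)) − 1) = 41.310159·(cosh(1.592720) − 1) = 64.453661
T_max/T_min = cosh(S/(2a)) = 2.560238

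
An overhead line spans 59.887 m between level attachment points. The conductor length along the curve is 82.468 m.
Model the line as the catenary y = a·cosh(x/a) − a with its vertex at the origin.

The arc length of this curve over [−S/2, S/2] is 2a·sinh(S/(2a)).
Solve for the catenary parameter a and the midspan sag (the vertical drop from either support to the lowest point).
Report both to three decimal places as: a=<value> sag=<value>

seed: a₀ = √(S³/(24(L−S))) = √(59.887³/(24·22.581)) = 19.907725
iter 1: u=1.504115  f(a)=+2.696e+00  f'(a)=-2.825e+00  a ← 19.907725 − (+2.696e+00/-2.825e+00) = 20.862159
iter 2: u=1.435302  f(a)=+2.060e-01  f'(a)=-2.408e+00  a ← 20.862159 − (+2.060e-01/-2.408e+00) = 20.947707
iter 3: u=1.429440  f(a)=+1.423e-03  f'(a)=-2.375e+00  a ← 20.947707 − (+1.423e-03/-2.375e+00) = 20.948306
iter 4: u=1.429400  f(a)=+6.891e-08  f'(a)=-2.375e+00  a ← 20.948306 − (+6.891e-08/-2.375e+00) = 20.948306
iter 5: u=1.429400  f(a)=+0.000e+00  f'(a)=-2.375e+00  a ← 20.948306 − (+0.000e+00/-2.375e+00) = 20.948306
converged: |Δa| < 1e-12 after 5 iterations
sag = a·(cosh(S/(2a)) − 1) = 20.948306·(cosh(1.429400) − 1) = 25.301821
T_max/T_min = cosh(S/(2a)) = 2.207822

a=20.948 sag=25.302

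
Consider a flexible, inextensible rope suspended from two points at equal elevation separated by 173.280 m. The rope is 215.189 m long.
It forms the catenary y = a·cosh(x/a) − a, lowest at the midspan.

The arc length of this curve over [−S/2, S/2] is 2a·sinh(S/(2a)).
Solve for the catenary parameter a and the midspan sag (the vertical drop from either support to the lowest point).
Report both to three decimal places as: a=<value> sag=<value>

seed: a₀ = √(S³/(24(L−S))) = √(173.280³/(24·41.909)) = 71.922270
iter 1: u=1.204634  f(a)=+3.148e+00  f'(a)=-1.344e+00  a ← 71.922270 − (+3.148e+00/-1.344e+00) = 74.265378
iter 2: u=1.166627  f(a)=+1.604e-01  f'(a)=-1.210e+00  a ← 74.265378 − (+1.604e-01/-1.210e+00) = 74.397949
iter 3: u=1.164548  f(a)=+4.658e-04  f'(a)=-1.203e+00  a ← 74.397949 − (+4.658e-04/-1.203e+00) = 74.398336
iter 4: u=1.164542  f(a)=+3.953e-09  f'(a)=-1.203e+00  a ← 74.398336 − (+3.953e-09/-1.203e+00) = 74.398336
iter 5: u=1.164542  f(a)=+0.000e+00  f'(a)=-1.203e+00  a ← 74.398336 − (+0.000e+00/-1.203e+00) = 74.398336
converged: |Δa| < 1e-12 after 5 iterations
sag = a·(cosh(S/(2a)) − 1) = 74.398336·(cosh(1.164542) − 1) = 56.413318
T_max/T_min = cosh(S/(2a)) = 1.758260

a=74.398 sag=56.413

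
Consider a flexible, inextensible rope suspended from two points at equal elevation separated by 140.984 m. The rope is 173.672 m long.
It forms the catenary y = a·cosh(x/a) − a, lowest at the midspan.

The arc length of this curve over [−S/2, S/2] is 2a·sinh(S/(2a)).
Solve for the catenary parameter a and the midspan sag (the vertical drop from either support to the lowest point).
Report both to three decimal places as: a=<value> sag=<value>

seed: a₀ = √(S³/(24(L−S))) = √(140.984³/(24·32.688)) = 59.766104
iter 1: u=1.179465  f(a)=+2.350e+00  f'(a)=-1.254e+00  a ← 59.766104 − (+2.350e+00/-1.254e+00) = 61.640779
iter 2: u=1.143594  f(a)=+1.151e-01  f'(a)=-1.134e+00  a ← 61.640779 − (+1.151e-01/-1.134e+00) = 61.742325
iter 3: u=1.141713  f(a)=+3.077e-04  f'(a)=-1.128e+00  a ← 61.742325 − (+3.077e-04/-1.128e+00) = 61.742598
iter 4: u=1.141708  f(a)=+2.210e-09  f'(a)=-1.128e+00  a ← 61.742598 − (+2.210e-09/-1.128e+00) = 61.742598
iter 5: u=1.141708  f(a)=-2.842e-14  f'(a)=-1.128e+00  a ← 61.742598 − (-2.842e-14/-1.128e+00) = 61.742598
converged: |Δa| < 1e-12 after 5 iterations
sag = a·(cosh(S/(2a)) − 1) = 61.742598·(cosh(1.141708) − 1) = 44.806167
T_max/T_min = cosh(S/(2a)) = 1.725693

a=61.743 sag=44.806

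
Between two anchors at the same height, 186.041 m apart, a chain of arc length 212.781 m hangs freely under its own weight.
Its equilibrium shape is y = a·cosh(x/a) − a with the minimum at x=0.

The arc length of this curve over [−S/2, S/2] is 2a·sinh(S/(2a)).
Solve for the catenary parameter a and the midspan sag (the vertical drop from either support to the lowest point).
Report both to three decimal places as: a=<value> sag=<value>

a=102.259 sag=45.307

seed: a₀ = √(S³/(24(L−S))) = √(186.041³/(24·26.740)) = 100.167463
iter 1: u=0.928650  f(a)=+1.177e+00  f'(a)=-5.814e-01  a ← 100.167463 − (+1.177e+00/-5.814e-01) = 102.191881
iter 2: u=0.910253  f(a)=+3.663e-02  f'(a)=-5.457e-01  a ← 102.191881 − (+3.663e-02/-5.457e-01) = 102.259000
iter 3: u=0.909656  f(a)=+3.800e-05  f'(a)=-5.446e-01  a ← 102.259000 − (+3.800e-05/-5.446e-01) = 102.259069
iter 4: u=0.909655  f(a)=+4.101e-11  f'(a)=-5.446e-01  a ← 102.259069 − (+4.101e-11/-5.446e-01) = 102.259069
converged: |Δa| < 1e-12 after 4 iterations
sag = a·(cosh(S/(2a)) − 1) = 102.259069·(cosh(0.909655) − 1) = 45.307376
T_max/T_min = cosh(S/(2a)) = 1.443065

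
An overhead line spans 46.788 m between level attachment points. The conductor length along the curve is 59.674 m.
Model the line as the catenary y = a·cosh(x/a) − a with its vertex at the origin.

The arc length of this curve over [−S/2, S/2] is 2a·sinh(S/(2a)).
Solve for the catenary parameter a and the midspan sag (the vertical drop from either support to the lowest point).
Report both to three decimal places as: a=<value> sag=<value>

a=18.907 sag=16.416

seed: a₀ = √(S³/(24(L−S))) = √(46.788³/(24·12.886)) = 18.198561
iter 1: u=1.285486  f(a)=+1.108e+00  f'(a)=-1.664e+00  a ← 18.198561 − (+1.108e+00/-1.664e+00) = 18.863993
iter 2: u=1.240140  f(a)=+6.365e-02  f'(a)=-1.478e+00  a ← 18.863993 − (+6.365e-02/-1.478e+00) = 18.907052
iter 3: u=1.237316  f(a)=+2.385e-04  f'(a)=-1.467e+00  a ← 18.907052 − (+2.385e-04/-1.467e+00) = 18.907215
iter 4: u=1.237305  f(a)=+3.378e-09  f'(a)=-1.467e+00  a ← 18.907215 − (+3.378e-09/-1.467e+00) = 18.907215
iter 5: u=1.237305  f(a)=-1.421e-14  f'(a)=-1.467e+00  a ← 18.907215 − (-1.421e-14/-1.467e+00) = 18.907215
converged: |Δa| < 1e-12 after 5 iterations
sag = a·(cosh(S/(2a)) − 1) = 18.907215·(cosh(1.237305) − 1) = 16.415998
T_max/T_min = cosh(S/(2a)) = 1.868240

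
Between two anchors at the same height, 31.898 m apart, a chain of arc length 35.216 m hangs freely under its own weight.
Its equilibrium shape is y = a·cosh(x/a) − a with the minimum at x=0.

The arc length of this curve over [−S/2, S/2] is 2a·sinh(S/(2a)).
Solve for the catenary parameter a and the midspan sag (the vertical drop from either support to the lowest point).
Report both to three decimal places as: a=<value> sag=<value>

a=20.496 sag=6.525

seed: a₀ = √(S³/(24(L−S))) = √(31.898³/(24·3.318)) = 20.188375
iter 1: u=0.790009  f(a)=+1.051e-01  f'(a)=-3.497e-01  a ← 20.188375 − (+1.051e-01/-3.497e-01) = 20.488913
iter 2: u=0.778421  f(a)=+2.393e-03  f'(a)=-3.339e-01  a ← 20.488913 − (+2.393e-03/-3.339e-01) = 20.496079
iter 3: u=0.778149  f(a)=+1.304e-06  f'(a)=-3.336e-01  a ← 20.496079 − (+1.304e-06/-3.336e-01) = 20.496083
iter 4: u=0.778149  f(a)=+3.837e-13  f'(a)=-3.336e-01  a ← 20.496083 − (+3.837e-13/-3.336e-01) = 20.496083
converged: |Δa| < 1e-12 after 4 iterations
sag = a·(cosh(S/(2a)) − 1) = 20.496083·(cosh(0.778149) − 1) = 6.524855
T_max/T_min = cosh(S/(2a)) = 1.318346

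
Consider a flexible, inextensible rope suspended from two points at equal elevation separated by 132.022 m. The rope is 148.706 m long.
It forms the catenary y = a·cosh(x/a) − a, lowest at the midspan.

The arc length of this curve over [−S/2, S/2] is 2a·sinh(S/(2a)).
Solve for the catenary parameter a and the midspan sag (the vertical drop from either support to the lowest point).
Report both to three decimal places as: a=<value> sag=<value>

seed: a₀ = √(S³/(24(L−S))) = √(132.022³/(24·16.684)) = 75.807775
iter 1: u=0.870768  f(a)=+6.441e-01  f'(a)=-4.745e-01  a ← 75.807775 − (+6.441e-01/-4.745e-01) = 77.165245
iter 2: u=0.855450  f(a)=+1.771e-02  f'(a)=-4.487e-01  a ← 77.165245 − (+1.771e-02/-4.487e-01) = 77.204708
iter 3: u=0.855013  f(a)=+1.422e-05  f'(a)=-4.480e-01  a ← 77.204708 − (+1.422e-05/-4.480e-01) = 77.204740
iter 4: u=0.855012  f(a)=+9.180e-12  f'(a)=-4.480e-01  a ← 77.204740 − (+9.180e-12/-4.480e-01) = 77.204740
converged: |Δa| < 1e-12 after 4 iterations
sag = a·(cosh(S/(2a)) − 1) = 77.204740·(cosh(0.855012) − 1) = 29.981735
T_max/T_min = cosh(S/(2a)) = 1.388341

a=77.205 sag=29.982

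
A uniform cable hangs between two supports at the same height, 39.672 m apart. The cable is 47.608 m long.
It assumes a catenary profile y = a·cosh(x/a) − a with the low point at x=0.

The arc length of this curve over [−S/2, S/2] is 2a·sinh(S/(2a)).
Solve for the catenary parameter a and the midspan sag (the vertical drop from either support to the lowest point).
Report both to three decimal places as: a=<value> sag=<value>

a=18.626 sag=11.599

seed: a₀ = √(S³/(24(L−S))) = √(39.672³/(24·7.936)) = 18.105882
iter 1: u=1.095556  f(a)=+4.901e-01  f'(a)=-9.864e-01  a ← 18.105882 − (+4.901e-01/-9.864e-01) = 18.602710
iter 2: u=1.066296  f(a)=+2.090e-02  f'(a)=-9.040e-01  a ← 18.602710 − (+2.090e-02/-9.040e-01) = 18.625828
iter 3: u=1.064973  f(a)=+4.174e-05  f'(a)=-9.003e-01  a ← 18.625828 − (+4.174e-05/-9.003e-01) = 18.625874
iter 4: u=1.064970  f(a)=+1.672e-10  f'(a)=-9.003e-01  a ← 18.625874 − (+1.672e-10/-9.003e-01) = 18.625874
iter 5: u=1.064970  f(a)=-7.105e-15  f'(a)=-9.003e-01  a ← 18.625874 − (-7.105e-15/-9.003e-01) = 18.625874
converged: |Δa| < 1e-12 after 5 iterations
sag = a·(cosh(S/(2a)) − 1) = 18.625874·(cosh(1.064970) − 1) = 11.599175
T_max/T_min = cosh(S/(2a)) = 1.622745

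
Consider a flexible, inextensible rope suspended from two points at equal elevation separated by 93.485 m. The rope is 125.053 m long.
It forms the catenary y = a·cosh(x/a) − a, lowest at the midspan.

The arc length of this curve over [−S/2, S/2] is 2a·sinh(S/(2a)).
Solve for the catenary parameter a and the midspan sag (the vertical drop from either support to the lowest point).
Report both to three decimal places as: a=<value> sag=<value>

a=34.387 sag=36.971

seed: a₀ = √(S³/(24(L−S))) = √(93.485³/(24·31.568)) = 32.838533
iter 1: u=1.423404  f(a)=+3.357e+00  f'(a)=-2.341e+00  a ← 32.838533 − (+3.357e+00/-2.341e+00) = 34.272127
iter 2: u=1.363863  f(a)=+2.323e-01  f'(a)=-2.028e+00  a ← 34.272127 − (+2.323e-01/-2.028e+00) = 34.386710
iter 3: u=1.359319  f(a)=+1.296e-03  f'(a)=-2.005e+00  a ← 34.386710 − (+1.296e-03/-2.005e+00) = 34.387356
iter 4: u=1.359293  f(a)=+4.082e-08  f'(a)=-2.005e+00  a ← 34.387356 − (+4.082e-08/-2.005e+00) = 34.387356
iter 5: u=1.359293  f(a)=+2.842e-14  f'(a)=-2.005e+00  a ← 34.387356 − (+2.842e-14/-2.005e+00) = 34.387356
converged: |Δa| < 1e-12 after 5 iterations
sag = a·(cosh(S/(2a)) − 1) = 34.387356·(cosh(1.359293) − 1) = 36.971270
T_max/T_min = cosh(S/(2a)) = 2.075141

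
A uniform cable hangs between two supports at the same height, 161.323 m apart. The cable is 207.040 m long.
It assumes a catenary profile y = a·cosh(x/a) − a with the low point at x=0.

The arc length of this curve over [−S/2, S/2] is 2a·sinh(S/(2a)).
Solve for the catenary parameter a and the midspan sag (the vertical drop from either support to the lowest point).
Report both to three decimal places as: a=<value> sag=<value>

a=64.333 sag=57.549

seed: a₀ = √(S³/(24(L−S))) = √(161.323³/(24·45.717)) = 61.858581
iter 1: u=1.303966  f(a)=+4.048e+00  f'(a)=-1.745e+00  a ← 61.858581 − (+4.048e+00/-1.745e+00) = 64.177990
iter 2: u=1.256841  f(a)=+2.388e-01  f'(a)=-1.545e+00  a ← 64.177990 − (+2.388e-01/-1.545e+00) = 64.332573
iter 3: u=1.253821  f(a)=+9.464e-04  f'(a)=-1.533e+00  a ← 64.332573 − (+9.464e-04/-1.533e+00) = 64.333191
iter 4: u=1.253808  f(a)=+1.499e-08  f'(a)=-1.533e+00  a ← 64.333191 − (+1.499e-08/-1.533e+00) = 64.333191
iter 5: u=1.253808  f(a)=+2.842e-14  f'(a)=-1.533e+00  a ← 64.333191 − (+2.842e-14/-1.533e+00) = 64.333191
converged: |Δa| < 1e-12 after 5 iterations
sag = a·(cosh(S/(2a)) − 1) = 64.333191·(cosh(1.253808) − 1) = 57.548514
T_max/T_min = cosh(S/(2a)) = 1.894538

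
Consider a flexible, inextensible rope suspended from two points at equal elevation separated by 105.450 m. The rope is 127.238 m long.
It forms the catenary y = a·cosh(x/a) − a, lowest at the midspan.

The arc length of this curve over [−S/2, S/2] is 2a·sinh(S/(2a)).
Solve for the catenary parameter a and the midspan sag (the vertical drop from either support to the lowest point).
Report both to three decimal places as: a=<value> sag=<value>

seed: a₀ = √(S³/(24(L−S))) = √(105.450³/(24·21.788)) = 47.353880
iter 1: u=1.113425  f(a)=+1.391e+00  f'(a)=-1.039e+00  a ← 47.353880 − (+1.391e+00/-1.039e+00) = 48.692163
iter 2: u=1.082823  f(a)=+6.115e-02  f'(a)=-9.499e-01  a ← 48.692163 − (+6.115e-02/-9.499e-01) = 48.756540
iter 3: u=1.081393  f(a)=+1.302e-04  f'(a)=-9.459e-01  a ← 48.756540 − (+1.302e-04/-9.459e-01) = 48.756677
iter 4: u=1.081390  f(a)=+5.930e-10  f'(a)=-9.459e-01  a ← 48.756677 − (+5.930e-10/-9.459e-01) = 48.756677
iter 5: u=1.081390  f(a)=+0.000e+00  f'(a)=-9.459e-01  a ← 48.756677 − (+0.000e+00/-9.459e-01) = 48.756677
converged: |Δa| < 1e-12 after 5 iterations
sag = a·(cosh(S/(2a)) − 1) = 48.756677·(cosh(1.081390) − 1) = 31.396867
T_max/T_min = cosh(S/(2a)) = 1.643950

a=48.757 sag=31.397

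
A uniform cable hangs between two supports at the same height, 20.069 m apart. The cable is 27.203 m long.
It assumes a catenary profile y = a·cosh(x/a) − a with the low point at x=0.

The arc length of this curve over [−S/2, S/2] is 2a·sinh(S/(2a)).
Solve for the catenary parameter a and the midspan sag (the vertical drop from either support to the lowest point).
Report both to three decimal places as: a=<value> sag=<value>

seed: a₀ = √(S³/(24(L−S))) = √(20.069³/(24·7.134)) = 6.870944
iter 1: u=1.460425  f(a)=+8.006e-01  f'(a)=-2.555e+00  a ← 6.870944 − (+8.006e-01/-2.555e+00) = 7.184338
iter 2: u=1.396719  f(a)=+5.803e-02  f'(a)=-2.196e+00  a ← 7.184338 − (+5.803e-02/-2.196e+00) = 7.210758
iter 3: u=1.391601  f(a)=+3.576e-04  f'(a)=-2.169e+00  a ← 7.210758 − (+3.576e-04/-2.169e+00) = 7.210923
iter 4: u=1.391569  f(a)=+1.376e-08  f'(a)=-2.169e+00  a ← 7.210923 − (+1.376e-08/-2.169e+00) = 7.210923
iter 5: u=1.391569  f(a)=+0.000e+00  f'(a)=-2.169e+00  a ← 7.210923 − (+0.000e+00/-2.169e+00) = 7.210923
converged: |Δa| < 1e-12 after 5 iterations
sag = a·(cosh(S/(2a)) − 1) = 7.210923·(cosh(1.391569) − 1) = 8.183823
T_max/T_min = cosh(S/(2a)) = 2.134920

a=7.211 sag=8.184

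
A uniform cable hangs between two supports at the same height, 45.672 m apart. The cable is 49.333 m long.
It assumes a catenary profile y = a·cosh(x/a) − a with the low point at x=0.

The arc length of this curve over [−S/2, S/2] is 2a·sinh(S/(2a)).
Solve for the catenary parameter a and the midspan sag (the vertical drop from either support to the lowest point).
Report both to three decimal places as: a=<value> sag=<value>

a=33.317 sag=8.137

seed: a₀ = √(S³/(24(L−S))) = √(45.672³/(24·3.661)) = 32.928319
iter 1: u=0.693506  f(a)=+8.905e-02  f'(a)=-2.332e-01  a ← 32.928319 − (+8.905e-02/-2.332e-01) = 33.310125
iter 2: u=0.685557  f(a)=+1.573e-03  f'(a)=-2.251e-01  a ← 33.310125 − (+1.573e-03/-2.251e-01) = 33.317112
iter 3: u=0.685414  f(a)=+5.099e-07  f'(a)=-2.249e-01  a ← 33.317112 − (+5.099e-07/-2.249e-01) = 33.317114
iter 4: u=0.685414  f(a)=+5.684e-14  f'(a)=-2.249e-01  a ← 33.317114 − (+5.684e-14/-2.249e-01) = 33.317114
converged: |Δa| < 1e-12 after 4 iterations
sag = a·(cosh(S/(2a)) − 1) = 33.317114·(cosh(0.685414) − 1) = 8.137274
T_max/T_min = cosh(S/(2a)) = 1.244237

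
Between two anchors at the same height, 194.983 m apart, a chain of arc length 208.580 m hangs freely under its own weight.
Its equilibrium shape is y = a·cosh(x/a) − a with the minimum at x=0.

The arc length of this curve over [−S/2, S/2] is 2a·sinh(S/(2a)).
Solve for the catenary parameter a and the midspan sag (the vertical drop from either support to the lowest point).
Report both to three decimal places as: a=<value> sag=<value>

seed: a₀ = √(S³/(24(L−S))) = √(194.983³/(24·13.597)) = 150.718982
iter 1: u=0.646843  f(a)=+2.873e-01  f'(a)=-1.881e-01  a ← 150.718982 − (+2.873e-01/-1.881e-01) = 152.246449
iter 2: u=0.640353  f(a)=+4.426e-03  f'(a)=-1.823e-01  a ← 152.246449 − (+4.426e-03/-1.823e-01) = 152.270723
iter 3: u=0.640251  f(a)=+1.087e-06  f'(a)=-1.822e-01  a ← 152.270723 − (+1.087e-06/-1.822e-01) = 152.270729
iter 4: u=0.640251  f(a)=+8.527e-14  f'(a)=-1.822e-01  a ← 152.270729 − (+8.527e-14/-1.822e-01) = 152.270729
converged: |Δa| < 1e-12 after 4 iterations
sag = a·(cosh(S/(2a)) − 1) = 152.270729·(cosh(0.640251) − 1) = 32.290315
T_max/T_min = cosh(S/(2a)) = 1.212059

a=152.271 sag=32.290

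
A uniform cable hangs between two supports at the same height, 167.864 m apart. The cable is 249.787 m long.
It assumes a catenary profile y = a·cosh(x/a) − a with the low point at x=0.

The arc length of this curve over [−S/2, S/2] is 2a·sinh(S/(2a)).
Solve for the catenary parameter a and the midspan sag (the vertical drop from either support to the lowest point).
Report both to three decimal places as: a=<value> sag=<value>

seed: a₀ = √(S³/(24(L−S))) = √(167.864³/(24·81.923)) = 49.048735
iter 1: u=1.711196  f(a)=+1.287e+01  f'(a)=-4.427e+00  a ← 49.048735 − (+1.287e+01/-4.427e+00) = 51.955097
iter 2: u=1.615472  f(a)=+1.232e+00  f'(a)=-3.616e+00  a ← 51.955097 − (+1.232e+00/-3.616e+00) = 52.295867
iter 3: u=1.604945  f(a)=+1.395e-02  f'(a)=-3.535e+00  a ← 52.295867 − (+1.395e-02/-3.535e+00) = 52.299813
iter 4: u=1.604824  f(a)=+1.831e-06  f'(a)=-3.534e+00  a ← 52.299813 − (+1.831e-06/-3.534e+00) = 52.299813
iter 5: u=1.604824  f(a)=+2.842e-14  f'(a)=-3.534e+00  a ← 52.299813 − (+2.842e-14/-3.534e+00) = 52.299813
converged: |Δa| < 1e-12 after 5 iterations
sag = a·(cosh(S/(2a)) − 1) = 52.299813·(cosh(1.604824) − 1) = 83.102021
T_max/T_min = cosh(S/(2a)) = 2.588954

a=52.300 sag=83.102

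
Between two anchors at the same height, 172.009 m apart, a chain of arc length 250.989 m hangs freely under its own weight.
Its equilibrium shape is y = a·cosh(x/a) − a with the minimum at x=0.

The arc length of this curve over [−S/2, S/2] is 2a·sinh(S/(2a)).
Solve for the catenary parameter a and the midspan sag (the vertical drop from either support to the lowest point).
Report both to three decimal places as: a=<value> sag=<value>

seed: a₀ = √(S³/(24(L−S))) = √(172.009³/(24·78.980)) = 51.815843
iter 1: u=1.659811  f(a)=+1.162e+01  f'(a)=-3.975e+00  a ← 51.815843 − (+1.162e+01/-3.975e+00) = 54.739131
iter 2: u=1.571170  f(a)=+1.056e+00  f'(a)=-3.283e+00  a ← 54.739131 − (+1.056e+00/-3.283e+00) = 55.060786
iter 3: u=1.561992  f(a)=+1.064e-02  f'(a)=-3.217e+00  a ← 55.060786 − (+1.064e-02/-3.217e+00) = 55.064094
iter 4: u=1.561898  f(a)=+1.105e-06  f'(a)=-3.216e+00  a ← 55.064094 − (+1.105e-06/-3.216e+00) = 55.064095
iter 5: u=1.561898  f(a)=+0.000e+00  f'(a)=-3.216e+00  a ← 55.064095 − (+0.000e+00/-3.216e+00) = 55.064095
converged: |Δa| < 1e-12 after 5 iterations
sag = a·(cosh(S/(2a)) − 1) = 55.064095·(cosh(1.561898) − 1) = 81.979417
T_max/T_min = cosh(S/(2a)) = 2.488800

a=55.064 sag=81.979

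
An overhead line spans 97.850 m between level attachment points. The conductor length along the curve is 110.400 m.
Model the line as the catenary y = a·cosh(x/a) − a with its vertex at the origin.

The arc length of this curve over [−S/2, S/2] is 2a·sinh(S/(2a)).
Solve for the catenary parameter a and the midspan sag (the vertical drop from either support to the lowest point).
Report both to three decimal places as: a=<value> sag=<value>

seed: a₀ = √(S³/(24(L−S))) = √(97.850³/(24·12.550)) = 55.771684
iter 1: u=0.877237  f(a)=+4.918e-01  f'(a)=-4.856e-01  a ← 55.771684 − (+4.918e-01/-4.856e-01) = 56.784419
iter 2: u=0.861592  f(a)=+1.372e-02  f'(a)=-4.589e-01  a ← 56.784419 − (+1.372e-02/-4.589e-01) = 56.814309
iter 3: u=0.861139  f(a)=+1.135e-05  f'(a)=-4.581e-01  a ← 56.814309 − (+1.135e-05/-4.581e-01) = 56.814333
iter 4: u=0.861138  f(a)=+7.773e-12  f'(a)=-4.581e-01  a ← 56.814333 − (+7.773e-12/-4.581e-01) = 56.814333
converged: |Δa| < 1e-12 after 4 iterations
sag = a·(cosh(S/(2a)) − 1) = 56.814333·(cosh(0.861138) − 1) = 22.399987
T_max/T_min = cosh(S/(2a)) = 1.394266

a=56.814 sag=22.400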